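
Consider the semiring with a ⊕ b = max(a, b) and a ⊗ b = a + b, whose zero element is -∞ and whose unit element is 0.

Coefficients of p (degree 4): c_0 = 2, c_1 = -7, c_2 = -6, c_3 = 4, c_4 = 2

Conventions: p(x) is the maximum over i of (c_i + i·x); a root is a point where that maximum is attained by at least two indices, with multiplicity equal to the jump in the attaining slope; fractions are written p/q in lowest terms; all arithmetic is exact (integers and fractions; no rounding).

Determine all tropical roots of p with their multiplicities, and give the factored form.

hull edge (i=0, c=2) to (i=3, c=4): slope 2/3, span 3
hull edge (i=3, c=4) to (i=4, c=2): slope -2, span 1
Factored form: p(x) = 2 ⊗ (x ⊕ (-2/3)) ⊗ (x ⊕ (-2/3)) ⊗ (x ⊕ (-2/3)) ⊗ (x ⊕ 2)
Answer: roots = -2/3 (mult 3), 2 (mult 1)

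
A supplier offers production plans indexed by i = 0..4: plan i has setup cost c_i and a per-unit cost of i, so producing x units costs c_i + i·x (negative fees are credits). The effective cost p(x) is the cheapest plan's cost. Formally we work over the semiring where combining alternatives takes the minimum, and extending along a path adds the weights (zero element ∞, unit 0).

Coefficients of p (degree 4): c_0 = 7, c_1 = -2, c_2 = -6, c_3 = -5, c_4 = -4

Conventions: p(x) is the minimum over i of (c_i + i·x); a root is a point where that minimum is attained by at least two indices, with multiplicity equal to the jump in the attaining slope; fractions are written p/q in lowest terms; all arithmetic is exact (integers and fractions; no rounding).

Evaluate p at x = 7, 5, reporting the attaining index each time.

p(7) = min(7+0·7=7, -2+1·7=5, -6+2·7=8, -5+3·7=16, -4+4·7=24) = 5 (attained by i=1)
p(5) = min(7+0·5=7, -2+1·5=3, -6+2·5=4, -5+3·5=10, -4+4·5=16) = 3 (attained by i=1)
Answer: p(7) = 5; p(5) = 3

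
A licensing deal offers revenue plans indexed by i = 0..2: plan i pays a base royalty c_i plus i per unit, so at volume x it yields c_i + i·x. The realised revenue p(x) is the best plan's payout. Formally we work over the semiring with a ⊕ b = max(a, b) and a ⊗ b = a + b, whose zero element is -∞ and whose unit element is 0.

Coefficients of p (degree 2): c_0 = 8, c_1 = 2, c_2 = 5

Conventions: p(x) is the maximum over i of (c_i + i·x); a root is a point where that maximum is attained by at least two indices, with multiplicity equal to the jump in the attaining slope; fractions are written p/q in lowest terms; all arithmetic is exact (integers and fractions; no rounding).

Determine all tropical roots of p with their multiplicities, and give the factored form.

hull edge (i=0, c=8) to (i=2, c=5): slope -3/2, span 2
Factored form: p(x) = 5 ⊗ (x ⊕ 3/2) ⊗ (x ⊕ 3/2)
Answer: roots = 3/2 (mult 2)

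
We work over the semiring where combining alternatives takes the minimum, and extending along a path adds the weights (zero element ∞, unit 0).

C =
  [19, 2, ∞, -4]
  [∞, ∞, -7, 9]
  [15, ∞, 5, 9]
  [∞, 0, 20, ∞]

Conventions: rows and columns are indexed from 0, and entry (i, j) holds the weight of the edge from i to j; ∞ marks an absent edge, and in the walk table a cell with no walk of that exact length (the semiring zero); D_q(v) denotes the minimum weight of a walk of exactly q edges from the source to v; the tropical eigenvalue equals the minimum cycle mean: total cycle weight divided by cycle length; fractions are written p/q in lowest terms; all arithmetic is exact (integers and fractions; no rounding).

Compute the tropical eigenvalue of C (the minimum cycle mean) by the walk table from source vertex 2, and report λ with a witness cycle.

q=0: [∞, ∞, 0, ∞]
q=1: [15, ∞, 5, 9]
q=2: [20, 9, 10, 11]
q=3: [25, 11, 2, 16]
q=4: [17, 16, 4, 11]
Optimal cycle mean attained by: cycle 1->2->3->1, total (-7) + 9 + 0, length 3.
Answer: λ = 2/3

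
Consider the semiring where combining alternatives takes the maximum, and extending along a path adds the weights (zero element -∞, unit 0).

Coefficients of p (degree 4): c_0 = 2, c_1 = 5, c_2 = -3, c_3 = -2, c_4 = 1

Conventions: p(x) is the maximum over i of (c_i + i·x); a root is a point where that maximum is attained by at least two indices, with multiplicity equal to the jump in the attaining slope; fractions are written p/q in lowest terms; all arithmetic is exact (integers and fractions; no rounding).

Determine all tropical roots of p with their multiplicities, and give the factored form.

hull edge (i=0, c=2) to (i=1, c=5): slope 3, span 1
hull edge (i=1, c=5) to (i=4, c=1): slope -4/3, span 3
Factored form: p(x) = 1 ⊗ (x ⊕ (-3)) ⊗ (x ⊕ 4/3) ⊗ (x ⊕ 4/3) ⊗ (x ⊕ 4/3)
Answer: roots = -3 (mult 1), 4/3 (mult 3)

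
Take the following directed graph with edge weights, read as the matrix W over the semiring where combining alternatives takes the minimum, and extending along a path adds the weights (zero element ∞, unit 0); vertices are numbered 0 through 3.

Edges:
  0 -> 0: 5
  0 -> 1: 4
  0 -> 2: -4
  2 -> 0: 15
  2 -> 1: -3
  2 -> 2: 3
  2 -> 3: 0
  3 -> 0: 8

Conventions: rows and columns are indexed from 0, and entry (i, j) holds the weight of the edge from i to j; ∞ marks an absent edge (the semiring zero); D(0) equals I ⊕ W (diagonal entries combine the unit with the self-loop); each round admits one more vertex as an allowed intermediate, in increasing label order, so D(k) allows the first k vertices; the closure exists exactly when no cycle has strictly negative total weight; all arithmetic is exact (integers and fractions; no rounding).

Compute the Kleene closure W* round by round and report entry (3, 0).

D(0):
  [0, 4, -4, ∞]
  [∞, 0, ∞, ∞]
  [15, -3, 0, 0]
  [8, ∞, ∞, 0]
D(1):
  [0, 4, -4, ∞]
  [∞, 0, ∞, ∞]
  [15, -3, 0, 0]
  [8, 12, 4, 0]
D(2):
  [0, 4, -4, ∞]
  [∞, 0, ∞, ∞]
  [15, -3, 0, 0]
  [8, 12, 4, 0]
D(3):
  [0, -7, -4, -4]
  [∞, 0, ∞, ∞]
  [15, -3, 0, 0]
  [8, 1, 4, 0]
D(4):
  [0, -7, -4, -4]
  [∞, 0, ∞, ∞]
  [8, -3, 0, 0]
  [8, 1, 4, 0]
Answer: W*[3][0] = 8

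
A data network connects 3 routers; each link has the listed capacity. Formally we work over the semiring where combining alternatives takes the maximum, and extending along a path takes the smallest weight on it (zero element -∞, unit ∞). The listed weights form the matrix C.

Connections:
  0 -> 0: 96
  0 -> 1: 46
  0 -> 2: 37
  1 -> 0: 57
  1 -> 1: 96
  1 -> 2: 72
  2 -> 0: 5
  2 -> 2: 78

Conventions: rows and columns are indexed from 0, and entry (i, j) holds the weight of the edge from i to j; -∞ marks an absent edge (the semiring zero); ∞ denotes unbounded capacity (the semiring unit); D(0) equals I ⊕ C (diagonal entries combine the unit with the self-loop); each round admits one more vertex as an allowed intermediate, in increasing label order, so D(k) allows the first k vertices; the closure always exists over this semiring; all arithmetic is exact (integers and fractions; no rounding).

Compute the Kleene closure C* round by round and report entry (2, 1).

D(0):
  [∞, 46, 37]
  [57, ∞, 72]
  [5, -∞, ∞]
D(1):
  [∞, 46, 37]
  [57, ∞, 72]
  [5, 5, ∞]
D(2):
  [∞, 46, 46]
  [57, ∞, 72]
  [5, 5, ∞]
D(3):
  [∞, 46, 46]
  [57, ∞, 72]
  [5, 5, ∞]
Answer: C*[2][1] = 5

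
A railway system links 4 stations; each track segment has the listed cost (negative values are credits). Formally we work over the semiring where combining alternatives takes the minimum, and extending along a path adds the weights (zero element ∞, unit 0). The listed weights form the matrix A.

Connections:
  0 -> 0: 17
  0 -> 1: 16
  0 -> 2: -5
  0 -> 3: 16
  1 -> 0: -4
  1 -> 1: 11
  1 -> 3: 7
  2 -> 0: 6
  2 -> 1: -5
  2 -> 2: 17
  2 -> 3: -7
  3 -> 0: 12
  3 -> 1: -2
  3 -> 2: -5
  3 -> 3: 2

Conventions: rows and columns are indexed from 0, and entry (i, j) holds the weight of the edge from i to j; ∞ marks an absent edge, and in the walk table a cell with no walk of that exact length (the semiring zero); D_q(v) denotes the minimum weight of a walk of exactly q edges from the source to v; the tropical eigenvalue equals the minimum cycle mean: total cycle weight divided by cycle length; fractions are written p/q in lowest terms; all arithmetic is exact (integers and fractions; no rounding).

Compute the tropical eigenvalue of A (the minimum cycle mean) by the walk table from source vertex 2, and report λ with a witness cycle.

q=0: [∞, ∞, 0, ∞]
q=1: [6, -5, 17, -7]
q=2: [-9, -9, -12, -5]
q=3: [-13, -17, -14, -19]
q=4: [-21, -21, -24, -21]
Optimal cycle mean attained by: cycle 2->3->2, total (-7) + (-5), length 2.
Answer: λ = -6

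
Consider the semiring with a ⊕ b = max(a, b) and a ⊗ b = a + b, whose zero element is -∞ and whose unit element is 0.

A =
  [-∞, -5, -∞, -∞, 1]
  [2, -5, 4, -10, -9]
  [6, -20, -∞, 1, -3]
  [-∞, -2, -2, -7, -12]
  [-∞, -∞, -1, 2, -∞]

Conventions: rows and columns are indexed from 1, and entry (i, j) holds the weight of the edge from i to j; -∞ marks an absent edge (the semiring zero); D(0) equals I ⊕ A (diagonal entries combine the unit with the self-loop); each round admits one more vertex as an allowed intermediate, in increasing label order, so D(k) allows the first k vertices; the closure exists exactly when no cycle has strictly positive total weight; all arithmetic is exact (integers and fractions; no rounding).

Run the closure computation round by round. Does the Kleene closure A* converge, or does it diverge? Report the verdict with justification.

D(0):
  [0, -5, -∞, -∞, 1]
  [2, 0, 4, -10, -9]
  [6, -20, 0, 1, -3]
  [-∞, -2, -2, 0, -12]
  [-∞, -∞, -1, 2, 0]
D(1):
  [0, -5, -∞, -∞, 1]
  [2, 0, 4, -10, 3]
  [6, 1, 0, 1, 7]
  [-∞, -2, -2, 0, -12]
  [-∞, -∞, -1, 2, 0]
Detection: at round 2, diagonal entry (3, 3) turns strictly positive.
Key observation: the cycle 3->1->2->3 has total weight 6 + (-5) + 4, which is strictly positive.
Answer: DIVERGES — positive cycle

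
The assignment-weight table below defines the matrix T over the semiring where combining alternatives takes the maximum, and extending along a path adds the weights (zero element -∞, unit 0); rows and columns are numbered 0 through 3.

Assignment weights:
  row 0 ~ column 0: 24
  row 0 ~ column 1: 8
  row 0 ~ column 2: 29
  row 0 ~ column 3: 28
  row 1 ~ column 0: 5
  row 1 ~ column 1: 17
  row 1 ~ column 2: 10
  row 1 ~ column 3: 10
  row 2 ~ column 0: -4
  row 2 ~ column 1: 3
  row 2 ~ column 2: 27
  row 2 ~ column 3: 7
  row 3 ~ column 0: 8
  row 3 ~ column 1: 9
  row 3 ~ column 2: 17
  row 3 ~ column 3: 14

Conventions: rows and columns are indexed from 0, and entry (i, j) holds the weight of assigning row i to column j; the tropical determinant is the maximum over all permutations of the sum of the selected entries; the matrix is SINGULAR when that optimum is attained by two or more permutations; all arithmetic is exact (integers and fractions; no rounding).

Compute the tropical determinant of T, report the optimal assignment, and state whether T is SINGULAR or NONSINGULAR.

σ = (0, 1, 2, 3): 24 + 17 + 27 + 14 = 82
σ = (0, 1, 3, 2): 24 + 17 + 7 + 17 = 65
σ = (0, 2, 1, 3): 24 + 10 + 3 + 14 = 51
σ = (0, 2, 3, 1): 24 + 10 + 7 + 9 = 50
σ = (0, 3, 1, 2): 24 + 10 + 3 + 17 = 54
σ = (0, 3, 2, 1): 24 + 10 + 27 + 9 = 70
σ = (1, 0, 2, 3): 8 + 5 + 27 + 14 = 54
σ = (1, 0, 3, 2): 8 + 5 + 7 + 17 = 37
σ = (1, 2, 0, 3): 8 + 10 + (-4) + 14 = 28
σ = (1, 2, 3, 0): 8 + 10 + 7 + 8 = 33
σ = (1, 3, 0, 2): 8 + 10 + (-4) + 17 = 31
σ = (1, 3, 2, 0): 8 + 10 + 27 + 8 = 53
σ = (2, 0, 1, 3): 29 + 5 + 3 + 14 = 51
σ = (2, 0, 3, 1): 29 + 5 + 7 + 9 = 50
σ = (2, 1, 0, 3): 29 + 17 + (-4) + 14 = 56
σ = (2, 1, 3, 0): 29 + 17 + 7 + 8 = 61
σ = (2, 3, 0, 1): 29 + 10 + (-4) + 9 = 44
σ = (2, 3, 1, 0): 29 + 10 + 3 + 8 = 50
σ = (3, 0, 1, 2): 28 + 5 + 3 + 17 = 53
σ = (3, 0, 2, 1): 28 + 5 + 27 + 9 = 69
σ = (3, 1, 0, 2): 28 + 17 + (-4) + 17 = 58
σ = (3, 1, 2, 0): 28 + 17 + 27 + 8 = 80
σ = (3, 2, 0, 1): 28 + 10 + (-4) + 9 = 43
σ = (3, 2, 1, 0): 28 + 10 + 3 + 8 = 49
Optimal value attained by: σ = (0, 1, 2, 3).
Answer: det⊕(T) = 82; verdict: NONSINGULAR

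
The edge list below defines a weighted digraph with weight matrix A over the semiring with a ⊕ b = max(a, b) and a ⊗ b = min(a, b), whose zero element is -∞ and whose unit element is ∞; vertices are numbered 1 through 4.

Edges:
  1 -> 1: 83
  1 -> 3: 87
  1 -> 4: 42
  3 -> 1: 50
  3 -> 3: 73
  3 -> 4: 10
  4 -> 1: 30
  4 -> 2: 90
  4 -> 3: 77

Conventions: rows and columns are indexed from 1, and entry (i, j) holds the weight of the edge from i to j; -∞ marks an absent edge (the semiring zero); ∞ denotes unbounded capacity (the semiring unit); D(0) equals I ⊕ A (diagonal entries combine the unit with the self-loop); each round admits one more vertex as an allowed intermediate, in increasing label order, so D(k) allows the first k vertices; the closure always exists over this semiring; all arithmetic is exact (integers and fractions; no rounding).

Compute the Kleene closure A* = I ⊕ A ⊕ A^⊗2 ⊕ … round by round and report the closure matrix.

D(0):
  [∞, -∞, 87, 42]
  [-∞, ∞, -∞, -∞]
  [50, -∞, ∞, 10]
  [30, 90, 77, ∞]
D(1):
  [∞, -∞, 87, 42]
  [-∞, ∞, -∞, -∞]
  [50, -∞, ∞, 42]
  [30, 90, 77, ∞]
D(2):
  [∞, -∞, 87, 42]
  [-∞, ∞, -∞, -∞]
  [50, -∞, ∞, 42]
  [30, 90, 77, ∞]
D(3):
  [∞, -∞, 87, 42]
  [-∞, ∞, -∞, -∞]
  [50, -∞, ∞, 42]
  [50, 90, 77, ∞]
D(4):
  [∞, 42, 87, 42]
  [-∞, ∞, -∞, -∞]
  [50, 42, ∞, 42]
  [50, 90, 77, ∞]
Answer: A* = [[∞, 42, 87, 42], [-∞, ∞, -∞, -∞], [50, 42, ∞, 42], [50, 90, 77, ∞]]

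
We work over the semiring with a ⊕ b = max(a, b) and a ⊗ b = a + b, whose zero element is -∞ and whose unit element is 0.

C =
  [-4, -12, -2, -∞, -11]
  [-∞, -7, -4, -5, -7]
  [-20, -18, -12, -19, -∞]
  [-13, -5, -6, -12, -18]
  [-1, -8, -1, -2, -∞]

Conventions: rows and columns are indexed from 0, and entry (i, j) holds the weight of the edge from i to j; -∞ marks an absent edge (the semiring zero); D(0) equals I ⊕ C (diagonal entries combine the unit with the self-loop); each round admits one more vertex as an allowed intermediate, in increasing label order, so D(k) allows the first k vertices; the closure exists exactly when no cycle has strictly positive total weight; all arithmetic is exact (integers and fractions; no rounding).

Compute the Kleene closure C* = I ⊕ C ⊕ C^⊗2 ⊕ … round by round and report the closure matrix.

D(0):
  [0, -12, -2, -∞, -11]
  [-∞, 0, -4, -5, -7]
  [-20, -18, 0, -19, -∞]
  [-13, -5, -6, 0, -18]
  [-1, -8, -1, -2, 0]
D(1):
  [0, -12, -2, -∞, -11]
  [-∞, 0, -4, -5, -7]
  [-20, -18, 0, -19, -31]
  [-13, -5, -6, 0, -18]
  [-1, -8, -1, -2, 0]
D(2):
  [0, -12, -2, -17, -11]
  [-∞, 0, -4, -5, -7]
  [-20, -18, 0, -19, -25]
  [-13, -5, -6, 0, -12]
  [-1, -8, -1, -2, 0]
D(3):
  [0, -12, -2, -17, -11]
  [-24, 0, -4, -5, -7]
  [-20, -18, 0, -19, -25]
  [-13, -5, -6, 0, -12]
  [-1, -8, -1, -2, 0]
D(4):
  [0, -12, -2, -17, -11]
  [-18, 0, -4, -5, -7]
  [-20, -18, 0, -19, -25]
  [-13, -5, -6, 0, -12]
  [-1, -7, -1, -2, 0]
D(5):
  [0, -12, -2, -13, -11]
  [-8, 0, -4, -5, -7]
  [-20, -18, 0, -19, -25]
  [-13, -5, -6, 0, -12]
  [-1, -7, -1, -2, 0]
Answer: C* = [[0, -12, -2, -13, -11], [-8, 0, -4, -5, -7], [-20, -18, 0, -19, -25], [-13, -5, -6, 0, -12], [-1, -7, -1, -2, 0]]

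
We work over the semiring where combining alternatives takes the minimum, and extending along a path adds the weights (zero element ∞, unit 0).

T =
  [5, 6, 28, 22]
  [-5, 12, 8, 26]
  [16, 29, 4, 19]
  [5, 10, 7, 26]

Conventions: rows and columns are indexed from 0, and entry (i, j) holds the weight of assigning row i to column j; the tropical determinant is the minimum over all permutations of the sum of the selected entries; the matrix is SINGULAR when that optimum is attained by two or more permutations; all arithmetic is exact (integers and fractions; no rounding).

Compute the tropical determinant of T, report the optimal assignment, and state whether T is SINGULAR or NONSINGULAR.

σ = (0, 1, 2, 3): 5 + 12 + 4 + 26 = 47
σ = (0, 1, 3, 2): 5 + 12 + 19 + 7 = 43
σ = (0, 2, 1, 3): 5 + 8 + 29 + 26 = 68
σ = (0, 2, 3, 1): 5 + 8 + 19 + 10 = 42
σ = (0, 3, 1, 2): 5 + 26 + 29 + 7 = 67
σ = (0, 3, 2, 1): 5 + 26 + 4 + 10 = 45
σ = (1, 0, 2, 3): 6 + (-5) + 4 + 26 = 31
σ = (1, 0, 3, 2): 6 + (-5) + 19 + 7 = 27
σ = (1, 2, 0, 3): 6 + 8 + 16 + 26 = 56
σ = (1, 2, 3, 0): 6 + 8 + 19 + 5 = 38
σ = (1, 3, 0, 2): 6 + 26 + 16 + 7 = 55
σ = (1, 3, 2, 0): 6 + 26 + 4 + 5 = 41
σ = (2, 0, 1, 3): 28 + (-5) + 29 + 26 = 78
σ = (2, 0, 3, 1): 28 + (-5) + 19 + 10 = 52
σ = (2, 1, 0, 3): 28 + 12 + 16 + 26 = 82
σ = (2, 1, 3, 0): 28 + 12 + 19 + 5 = 64
σ = (2, 3, 0, 1): 28 + 26 + 16 + 10 = 80
σ = (2, 3, 1, 0): 28 + 26 + 29 + 5 = 88
σ = (3, 0, 1, 2): 22 + (-5) + 29 + 7 = 53
σ = (3, 0, 2, 1): 22 + (-5) + 4 + 10 = 31
σ = (3, 1, 0, 2): 22 + 12 + 16 + 7 = 57
σ = (3, 1, 2, 0): 22 + 12 + 4 + 5 = 43
σ = (3, 2, 0, 1): 22 + 8 + 16 + 10 = 56
σ = (3, 2, 1, 0): 22 + 8 + 29 + 5 = 64
Optimal value attained by: σ = (1, 0, 3, 2).
Answer: det⊕(T) = 27; verdict: NONSINGULAR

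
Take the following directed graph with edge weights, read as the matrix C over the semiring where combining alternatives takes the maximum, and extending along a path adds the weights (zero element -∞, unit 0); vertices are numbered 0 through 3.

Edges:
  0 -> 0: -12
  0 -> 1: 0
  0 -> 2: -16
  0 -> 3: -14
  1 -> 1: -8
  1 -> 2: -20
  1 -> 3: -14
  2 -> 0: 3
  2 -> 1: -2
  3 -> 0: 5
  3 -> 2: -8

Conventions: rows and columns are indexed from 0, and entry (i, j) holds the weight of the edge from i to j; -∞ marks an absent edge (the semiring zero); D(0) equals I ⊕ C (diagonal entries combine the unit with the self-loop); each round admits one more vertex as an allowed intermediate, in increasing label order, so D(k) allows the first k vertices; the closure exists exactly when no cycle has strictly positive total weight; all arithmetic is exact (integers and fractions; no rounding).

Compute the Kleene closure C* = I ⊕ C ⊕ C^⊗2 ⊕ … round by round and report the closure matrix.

D(0):
  [0, 0, -16, -14]
  [-∞, 0, -20, -14]
  [3, -2, 0, -∞]
  [5, -∞, -8, 0]
D(1):
  [0, 0, -16, -14]
  [-∞, 0, -20, -14]
  [3, 3, 0, -11]
  [5, 5, -8, 0]
D(2):
  [0, 0, -16, -14]
  [-∞, 0, -20, -14]
  [3, 3, 0, -11]
  [5, 5, -8, 0]
D(3):
  [0, 0, -16, -14]
  [-17, 0, -20, -14]
  [3, 3, 0, -11]
  [5, 5, -8, 0]
D(4):
  [0, 0, -16, -14]
  [-9, 0, -20, -14]
  [3, 3, 0, -11]
  [5, 5, -8, 0]
Answer: C* = [[0, 0, -16, -14], [-9, 0, -20, -14], [3, 3, 0, -11], [5, 5, -8, 0]]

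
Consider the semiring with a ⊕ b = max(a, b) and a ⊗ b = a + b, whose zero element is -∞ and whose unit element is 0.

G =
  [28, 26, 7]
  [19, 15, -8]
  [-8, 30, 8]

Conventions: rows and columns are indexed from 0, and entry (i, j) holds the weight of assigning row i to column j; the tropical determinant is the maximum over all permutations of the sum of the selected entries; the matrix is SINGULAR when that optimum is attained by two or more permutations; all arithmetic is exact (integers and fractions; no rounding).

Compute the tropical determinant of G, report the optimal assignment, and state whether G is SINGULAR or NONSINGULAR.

σ = (0, 1, 2): 28 + 15 + 8 = 51
σ = (0, 2, 1): 28 + (-8) + 30 = 50
σ = (1, 0, 2): 26 + 19 + 8 = 53
σ = (1, 2, 0): 26 + (-8) + (-8) = 10
σ = (2, 0, 1): 7 + 19 + 30 = 56
σ = (2, 1, 0): 7 + 15 + (-8) = 14
Optimal value attained by: σ = (2, 0, 1).
Answer: det⊕(G) = 56; verdict: NONSINGULAR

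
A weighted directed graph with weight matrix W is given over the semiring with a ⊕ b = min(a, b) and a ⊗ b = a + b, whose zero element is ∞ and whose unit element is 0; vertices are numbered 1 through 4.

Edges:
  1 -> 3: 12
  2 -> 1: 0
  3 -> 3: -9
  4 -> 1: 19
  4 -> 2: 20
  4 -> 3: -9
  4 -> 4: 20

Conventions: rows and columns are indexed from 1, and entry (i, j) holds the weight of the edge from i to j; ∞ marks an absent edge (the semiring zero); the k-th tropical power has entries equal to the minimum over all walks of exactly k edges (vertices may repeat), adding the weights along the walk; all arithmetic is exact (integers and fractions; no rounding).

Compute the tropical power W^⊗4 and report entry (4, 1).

W^⊗2:
  [∞, ∞, 3, ∞]
  [∞, ∞, 12, ∞]
  [∞, ∞, -18, ∞]
  [20, 40, -18, 40]
W^⊗3:
  [∞, ∞, -6, ∞]
  [∞, ∞, 3, ∞]
  [∞, ∞, -27, ∞]
  [40, 60, -27, 60]
W^⊗4:
  [∞, ∞, -15, ∞]
  [∞, ∞, -6, ∞]
  [∞, ∞, -36, ∞]
  [60, 80, -36, 80]
Key observation: the optimum is the walk 4->4->4->2->1, with weight 20 + 20 + 20 + 0 = 60.
Optimal value attained by: walk 4->4->4->2->1.
Answer: (W^⊗4)[4][1] = 60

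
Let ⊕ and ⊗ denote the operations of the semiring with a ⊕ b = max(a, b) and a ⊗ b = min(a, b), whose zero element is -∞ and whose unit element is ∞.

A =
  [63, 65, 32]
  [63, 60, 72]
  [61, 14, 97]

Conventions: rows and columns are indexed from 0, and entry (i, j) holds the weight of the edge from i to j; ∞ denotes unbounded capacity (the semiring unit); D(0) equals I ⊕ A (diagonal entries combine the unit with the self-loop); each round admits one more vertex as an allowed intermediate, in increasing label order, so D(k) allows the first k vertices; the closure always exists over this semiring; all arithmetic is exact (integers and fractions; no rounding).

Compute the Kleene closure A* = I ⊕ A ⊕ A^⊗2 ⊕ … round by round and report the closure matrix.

D(0):
  [∞, 65, 32]
  [63, ∞, 72]
  [61, 14, ∞]
D(1):
  [∞, 65, 32]
  [63, ∞, 72]
  [61, 61, ∞]
D(2):
  [∞, 65, 65]
  [63, ∞, 72]
  [61, 61, ∞]
D(3):
  [∞, 65, 65]
  [63, ∞, 72]
  [61, 61, ∞]
Answer: A* = [[∞, 65, 65], [63, ∞, 72], [61, 61, ∞]]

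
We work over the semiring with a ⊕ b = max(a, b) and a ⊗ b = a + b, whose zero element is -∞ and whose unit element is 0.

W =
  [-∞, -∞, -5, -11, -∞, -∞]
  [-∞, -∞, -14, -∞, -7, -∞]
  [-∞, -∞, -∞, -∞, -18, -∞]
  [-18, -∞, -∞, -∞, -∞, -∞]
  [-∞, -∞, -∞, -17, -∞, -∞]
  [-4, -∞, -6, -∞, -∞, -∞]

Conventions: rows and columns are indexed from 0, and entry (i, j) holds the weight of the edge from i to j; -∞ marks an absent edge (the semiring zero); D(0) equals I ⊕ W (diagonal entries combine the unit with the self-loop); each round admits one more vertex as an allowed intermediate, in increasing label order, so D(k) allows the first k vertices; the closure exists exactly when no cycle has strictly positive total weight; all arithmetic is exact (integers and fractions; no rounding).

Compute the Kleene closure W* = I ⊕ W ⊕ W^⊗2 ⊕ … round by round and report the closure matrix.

D(0):
  [0, -∞, -5, -11, -∞, -∞]
  [-∞, 0, -14, -∞, -7, -∞]
  [-∞, -∞, 0, -∞, -18, -∞]
  [-18, -∞, -∞, 0, -∞, -∞]
  [-∞, -∞, -∞, -17, 0, -∞]
  [-4, -∞, -6, -∞, -∞, 0]
D(1):
  [0, -∞, -5, -11, -∞, -∞]
  [-∞, 0, -14, -∞, -7, -∞]
  [-∞, -∞, 0, -∞, -18, -∞]
  [-18, -∞, -23, 0, -∞, -∞]
  [-∞, -∞, -∞, -17, 0, -∞]
  [-4, -∞, -6, -15, -∞, 0]
D(2):
  [0, -∞, -5, -11, -∞, -∞]
  [-∞, 0, -14, -∞, -7, -∞]
  [-∞, -∞, 0, -∞, -18, -∞]
  [-18, -∞, -23, 0, -∞, -∞]
  [-∞, -∞, -∞, -17, 0, -∞]
  [-4, -∞, -6, -15, -∞, 0]
D(3):
  [0, -∞, -5, -11, -23, -∞]
  [-∞, 0, -14, -∞, -7, -∞]
  [-∞, -∞, 0, -∞, -18, -∞]
  [-18, -∞, -23, 0, -41, -∞]
  [-∞, -∞, -∞, -17, 0, -∞]
  [-4, -∞, -6, -15, -24, 0]
D(4):
  [0, -∞, -5, -11, -23, -∞]
  [-∞, 0, -14, -∞, -7, -∞]
  [-∞, -∞, 0, -∞, -18, -∞]
  [-18, -∞, -23, 0, -41, -∞]
  [-35, -∞, -40, -17, 0, -∞]
  [-4, -∞, -6, -15, -24, 0]
D(5):
  [0, -∞, -5, -11, -23, -∞]
  [-42, 0, -14, -24, -7, -∞]
  [-53, -∞, 0, -35, -18, -∞]
  [-18, -∞, -23, 0, -41, -∞]
  [-35, -∞, -40, -17, 0, -∞]
  [-4, -∞, -6, -15, -24, 0]
D(6):
  [0, -∞, -5, -11, -23, -∞]
  [-42, 0, -14, -24, -7, -∞]
  [-53, -∞, 0, -35, -18, -∞]
  [-18, -∞, -23, 0, -41, -∞]
  [-35, -∞, -40, -17, 0, -∞]
  [-4, -∞, -6, -15, -24, 0]
Answer: W* = [[0, -∞, -5, -11, -23, -∞], [-42, 0, -14, -24, -7, -∞], [-53, -∞, 0, -35, -18, -∞], [-18, -∞, -23, 0, -41, -∞], [-35, -∞, -40, -17, 0, -∞], [-4, -∞, -6, -15, -24, 0]]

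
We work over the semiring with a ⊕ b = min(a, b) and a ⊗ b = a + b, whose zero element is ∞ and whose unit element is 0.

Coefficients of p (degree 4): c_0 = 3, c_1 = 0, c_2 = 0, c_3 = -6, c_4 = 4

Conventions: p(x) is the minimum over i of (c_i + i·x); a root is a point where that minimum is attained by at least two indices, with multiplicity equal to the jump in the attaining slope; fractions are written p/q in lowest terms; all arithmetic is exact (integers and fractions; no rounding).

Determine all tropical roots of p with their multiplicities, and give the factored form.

hull edge (i=0, c=3) to (i=3, c=-6): slope -3, span 3
hull edge (i=3, c=-6) to (i=4, c=4): slope 10, span 1
Factored form: p(x) = 4 ⊗ (x ⊕ (-10)) ⊗ (x ⊕ 3) ⊗ (x ⊕ 3) ⊗ (x ⊕ 3)
Answer: roots = -10 (mult 1), 3 (mult 3)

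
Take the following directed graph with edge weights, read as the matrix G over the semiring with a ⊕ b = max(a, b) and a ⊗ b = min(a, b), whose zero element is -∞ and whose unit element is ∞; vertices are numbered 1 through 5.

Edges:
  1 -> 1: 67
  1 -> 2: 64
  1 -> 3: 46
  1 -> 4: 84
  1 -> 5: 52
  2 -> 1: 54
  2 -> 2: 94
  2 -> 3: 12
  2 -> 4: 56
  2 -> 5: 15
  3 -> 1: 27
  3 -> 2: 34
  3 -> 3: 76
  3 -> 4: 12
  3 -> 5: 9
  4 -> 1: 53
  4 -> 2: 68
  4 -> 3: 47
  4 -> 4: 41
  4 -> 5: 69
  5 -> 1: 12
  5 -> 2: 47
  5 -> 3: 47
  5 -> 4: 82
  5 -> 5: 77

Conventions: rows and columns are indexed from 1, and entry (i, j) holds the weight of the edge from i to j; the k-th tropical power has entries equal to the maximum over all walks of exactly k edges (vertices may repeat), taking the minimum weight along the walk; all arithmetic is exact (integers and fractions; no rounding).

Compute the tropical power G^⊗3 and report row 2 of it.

G^⊗2:
  [67, 68, 47, 67, 69]
  [54, 94, 47, 56, 56]
  [34, 34, 76, 34, 27]
  [54, 68, 47, 69, 69]
  [53, 68, 47, 77, 77]
G^⊗3:
  [67, 68, 47, 69, 69]
  [54, 94, 47, 56, 56]
  [34, 34, 76, 34, 34]
  [54, 68, 47, 69, 69]
  [54, 68, 47, 77, 77]
Answer: row 2 of G^⊗3 = [54, 94, 47, 56, 56]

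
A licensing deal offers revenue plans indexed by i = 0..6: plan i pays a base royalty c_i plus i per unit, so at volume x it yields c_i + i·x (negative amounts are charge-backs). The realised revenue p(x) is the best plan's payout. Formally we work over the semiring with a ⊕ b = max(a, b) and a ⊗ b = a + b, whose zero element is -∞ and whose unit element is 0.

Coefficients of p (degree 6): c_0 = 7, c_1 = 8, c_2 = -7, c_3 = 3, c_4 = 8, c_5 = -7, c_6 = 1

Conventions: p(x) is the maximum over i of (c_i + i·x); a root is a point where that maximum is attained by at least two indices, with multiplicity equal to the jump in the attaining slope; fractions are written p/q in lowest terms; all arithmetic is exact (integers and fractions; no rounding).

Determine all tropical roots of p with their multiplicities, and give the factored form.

hull edge (i=0, c=7) to (i=1, c=8): slope 1, span 1
hull edge (i=1, c=8) to (i=4, c=8): slope 0, span 3
hull edge (i=4, c=8) to (i=6, c=1): slope -7/2, span 2
Factored form: p(x) = 1 ⊗ (x ⊕ (-1)) ⊗ (x ⊕ 0) ⊗ (x ⊕ 0) ⊗ (x ⊕ 0) ⊗ (x ⊕ 7/2) ⊗ (x ⊕ 7/2)
Answer: roots = -1 (mult 1), 0 (mult 3), 7/2 (mult 2)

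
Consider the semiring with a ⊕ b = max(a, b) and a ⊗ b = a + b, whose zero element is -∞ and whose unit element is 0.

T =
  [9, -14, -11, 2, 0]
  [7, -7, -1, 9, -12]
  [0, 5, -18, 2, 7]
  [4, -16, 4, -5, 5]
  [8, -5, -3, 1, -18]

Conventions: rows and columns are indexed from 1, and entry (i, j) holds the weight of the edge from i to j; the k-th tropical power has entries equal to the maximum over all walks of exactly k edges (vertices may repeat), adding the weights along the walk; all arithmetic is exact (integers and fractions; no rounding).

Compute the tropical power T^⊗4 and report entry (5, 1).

T^⊗2:
  [18, -5, 6, 11, 9]
  [16, 4, 13, 9, 14]
  [15, 2, 6, 14, 7]
  [13, 9, 2, 6, 11]
  [17, 2, 5, 10, 8]
T^⊗3:
  [27, 11, 15, 20, 18]
  [25, 18, 13, 18, 20]
  [24, 11, 18, 17, 19]
  [22, 7, 10, 18, 13]
  [26, 10, 14, 19, 17]
T^⊗4:
  [36, 20, 24, 29, 27]
  [34, 18, 22, 27, 25]
  [33, 23, 21, 26, 25]
  [31, 15, 22, 24, 23]
  [35, 19, 23, 28, 26]
Key observation: the optimum is the walk 5->1->1->1->1, with weight 8 + 9 + 9 + 9 = 35.
Optimal value attained by: walk 5->1->1->1->1.
Answer: (T^⊗4)[5][1] = 35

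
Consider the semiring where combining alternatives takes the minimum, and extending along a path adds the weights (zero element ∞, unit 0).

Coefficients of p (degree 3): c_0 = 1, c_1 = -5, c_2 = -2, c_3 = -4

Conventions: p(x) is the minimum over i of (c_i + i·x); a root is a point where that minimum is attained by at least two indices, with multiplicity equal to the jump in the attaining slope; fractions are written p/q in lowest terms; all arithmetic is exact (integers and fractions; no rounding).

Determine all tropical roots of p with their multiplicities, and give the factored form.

hull edge (i=0, c=1) to (i=1, c=-5): slope -6, span 1
hull edge (i=1, c=-5) to (i=3, c=-4): slope 1/2, span 2
Factored form: p(x) = -4 ⊗ (x ⊕ (-1/2)) ⊗ (x ⊕ (-1/2)) ⊗ (x ⊕ 6)
Answer: roots = -1/2 (mult 2), 6 (mult 1)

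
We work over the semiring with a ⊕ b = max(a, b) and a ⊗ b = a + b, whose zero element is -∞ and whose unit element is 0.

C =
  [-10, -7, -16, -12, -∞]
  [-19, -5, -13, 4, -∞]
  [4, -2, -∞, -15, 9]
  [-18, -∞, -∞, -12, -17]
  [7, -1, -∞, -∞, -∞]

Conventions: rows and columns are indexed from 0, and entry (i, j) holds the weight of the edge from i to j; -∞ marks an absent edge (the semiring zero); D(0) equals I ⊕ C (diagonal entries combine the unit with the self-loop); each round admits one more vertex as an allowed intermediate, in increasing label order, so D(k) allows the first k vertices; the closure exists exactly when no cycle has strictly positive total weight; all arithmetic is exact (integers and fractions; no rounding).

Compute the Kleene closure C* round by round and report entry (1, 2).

D(0):
  [0, -7, -16, -12, -∞]
  [-19, 0, -13, 4, -∞]
  [4, -2, 0, -15, 9]
  [-18, -∞, -∞, 0, -17]
  [7, -1, -∞, -∞, 0]
D(1):
  [0, -7, -16, -12, -∞]
  [-19, 0, -13, 4, -∞]
  [4, -2, 0, -8, 9]
  [-18, -25, -34, 0, -17]
  [7, 0, -9, -5, 0]
D(2):
  [0, -7, -16, -3, -∞]
  [-19, 0, -13, 4, -∞]
  [4, -2, 0, 2, 9]
  [-18, -25, -34, 0, -17]
  [7, 0, -9, 4, 0]
D(3):
  [0, -7, -16, -3, -7]
  [-9, 0, -13, 4, -4]
  [4, -2, 0, 2, 9]
  [-18, -25, -34, 0, -17]
  [7, 0, -9, 4, 0]
D(4):
  [0, -7, -16, -3, -7]
  [-9, 0, -13, 4, -4]
  [4, -2, 0, 2, 9]
  [-18, -25, -34, 0, -17]
  [7, 0, -9, 4, 0]
D(5):
  [0, -7, -16, -3, -7]
  [3, 0, -13, 4, -4]
  [16, 9, 0, 13, 9]
  [-10, -17, -26, 0, -17]
  [7, 0, -9, 4, 0]
Answer: C*[1][2] = -13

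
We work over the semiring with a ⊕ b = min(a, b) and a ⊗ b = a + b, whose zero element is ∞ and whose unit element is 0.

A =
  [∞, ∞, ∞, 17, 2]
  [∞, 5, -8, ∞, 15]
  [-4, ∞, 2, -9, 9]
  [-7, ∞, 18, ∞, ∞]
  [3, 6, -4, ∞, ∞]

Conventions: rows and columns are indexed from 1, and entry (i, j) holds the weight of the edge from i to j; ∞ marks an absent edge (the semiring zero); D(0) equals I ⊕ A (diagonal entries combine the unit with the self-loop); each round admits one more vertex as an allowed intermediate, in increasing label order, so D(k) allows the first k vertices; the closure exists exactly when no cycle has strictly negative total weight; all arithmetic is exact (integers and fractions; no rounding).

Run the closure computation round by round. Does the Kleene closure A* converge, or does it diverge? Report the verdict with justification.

D(0):
  [0, ∞, ∞, 17, 2]
  [∞, 0, -8, ∞, 15]
  [-4, ∞, 0, -9, 9]
  [-7, ∞, 18, 0, ∞]
  [3, 6, -4, ∞, 0]
D(1):
  [0, ∞, ∞, 17, 2]
  [∞, 0, -8, ∞, 15]
  [-4, ∞, 0, -9, -2]
  [-7, ∞, 18, 0, -5]
  [3, 6, -4, 20, 0]
D(2):
  [0, ∞, ∞, 17, 2]
  [∞, 0, -8, ∞, 15]
  [-4, ∞, 0, -9, -2]
  [-7, ∞, 18, 0, -5]
  [3, 6, -4, 20, 0]
Detection: at round 3, diagonal entry (5, 5) turns strictly negative.
Key observation: the cycle 5->2->3->1->5 has total weight 6 + (-8) + (-4) + 2, which is strictly negative.
Answer: DIVERGES — negative cycle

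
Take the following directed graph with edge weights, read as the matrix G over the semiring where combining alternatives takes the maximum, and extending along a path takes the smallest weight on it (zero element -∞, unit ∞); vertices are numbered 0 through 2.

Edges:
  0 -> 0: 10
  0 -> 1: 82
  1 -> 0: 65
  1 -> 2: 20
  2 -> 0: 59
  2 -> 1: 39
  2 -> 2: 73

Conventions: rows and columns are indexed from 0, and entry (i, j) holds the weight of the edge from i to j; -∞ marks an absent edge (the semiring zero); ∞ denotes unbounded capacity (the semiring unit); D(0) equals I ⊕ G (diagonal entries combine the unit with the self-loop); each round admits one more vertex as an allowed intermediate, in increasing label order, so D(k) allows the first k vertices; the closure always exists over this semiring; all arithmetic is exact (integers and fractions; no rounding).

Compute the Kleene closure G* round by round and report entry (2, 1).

D(0):
  [∞, 82, -∞]
  [65, ∞, 20]
  [59, 39, ∞]
D(1):
  [∞, 82, -∞]
  [65, ∞, 20]
  [59, 59, ∞]
D(2):
  [∞, 82, 20]
  [65, ∞, 20]
  [59, 59, ∞]
D(3):
  [∞, 82, 20]
  [65, ∞, 20]
  [59, 59, ∞]
Answer: G*[2][1] = 59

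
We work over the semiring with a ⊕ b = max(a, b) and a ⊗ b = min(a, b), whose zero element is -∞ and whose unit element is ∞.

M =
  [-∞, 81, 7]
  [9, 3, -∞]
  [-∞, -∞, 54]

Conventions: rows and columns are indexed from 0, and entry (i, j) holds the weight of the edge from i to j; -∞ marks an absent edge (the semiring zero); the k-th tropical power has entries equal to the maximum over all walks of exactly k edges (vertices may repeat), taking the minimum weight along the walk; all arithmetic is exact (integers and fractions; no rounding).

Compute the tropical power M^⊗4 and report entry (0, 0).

M^⊗2:
  [9, 3, 7]
  [3, 9, 7]
  [-∞, -∞, 54]
M^⊗3:
  [3, 9, 7]
  [9, 3, 7]
  [-∞, -∞, 54]
M^⊗4:
  [9, 3, 7]
  [3, 9, 7]
  [-∞, -∞, 54]
Key observation: the optimum is the walk 0->1->0->1->0, with weight 81 min 9 min 81 min 9 = 9.
Optimal value attained by: walk 0->1->0->1->0.
Answer: (M^⊗4)[0][0] = 9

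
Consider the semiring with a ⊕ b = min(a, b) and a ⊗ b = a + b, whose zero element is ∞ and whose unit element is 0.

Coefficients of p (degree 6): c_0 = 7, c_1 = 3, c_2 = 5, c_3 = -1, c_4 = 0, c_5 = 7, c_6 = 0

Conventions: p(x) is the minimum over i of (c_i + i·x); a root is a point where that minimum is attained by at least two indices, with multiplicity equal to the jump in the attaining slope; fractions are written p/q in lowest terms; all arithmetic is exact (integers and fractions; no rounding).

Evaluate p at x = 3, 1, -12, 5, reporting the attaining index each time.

p(3) = min(7+0·3=7, 3+1·3=6, 5+2·3=11, -1+3·3=8, 0+4·3=12, 7+5·3=22, 0+6·3=18) = 6 (attained by i=1)
p(1) = min(7+0·1=7, 3+1·1=4, 5+2·1=7, -1+3·1=2, 0+4·1=4, 7+5·1=12, 0+6·1=6) = 2 (attained by i=3)
p(-12) = min(7+0·(-12)=7, 3+1·(-12)=-9, 5+2·(-12)=-19, -1+3·(-12)=-37, 0+4·(-12)=-48, 7+5·(-12)=-53, 0+6·(-12)=-72) = -72 (attained by i=6)
p(5) = min(7+0·5=7, 3+1·5=8, 5+2·5=15, -1+3·5=14, 0+4·5=20, 7+5·5=32, 0+6·5=30) = 7 (attained by i=0)
Answer: p(3) = 6; p(1) = 2; p(-12) = -72; p(5) = 7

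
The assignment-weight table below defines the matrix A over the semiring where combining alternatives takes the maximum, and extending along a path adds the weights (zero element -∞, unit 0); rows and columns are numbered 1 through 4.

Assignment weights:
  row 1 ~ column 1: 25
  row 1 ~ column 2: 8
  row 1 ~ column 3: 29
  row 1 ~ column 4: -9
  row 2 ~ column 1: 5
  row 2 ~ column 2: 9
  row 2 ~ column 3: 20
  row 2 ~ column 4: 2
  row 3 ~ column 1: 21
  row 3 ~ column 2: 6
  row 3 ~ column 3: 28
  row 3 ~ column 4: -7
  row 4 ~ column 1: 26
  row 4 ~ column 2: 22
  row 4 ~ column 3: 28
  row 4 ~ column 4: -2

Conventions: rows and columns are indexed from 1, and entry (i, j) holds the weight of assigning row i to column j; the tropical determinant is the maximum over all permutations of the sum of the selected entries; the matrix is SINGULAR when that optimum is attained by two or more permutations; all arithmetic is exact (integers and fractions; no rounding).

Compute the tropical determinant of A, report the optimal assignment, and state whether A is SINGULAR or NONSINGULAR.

σ = (1, 2, 3, 4): 25 + 9 + 28 + (-2) = 60
σ = (1, 2, 4, 3): 25 + 9 + (-7) + 28 = 55
σ = (1, 3, 2, 4): 25 + 20 + 6 + (-2) = 49
σ = (1, 3, 4, 2): 25 + 20 + (-7) + 22 = 60
σ = (1, 4, 2, 3): 25 + 2 + 6 + 28 = 61
σ = (1, 4, 3, 2): 25 + 2 + 28 + 22 = 77
σ = (2, 1, 3, 4): 8 + 5 + 28 + (-2) = 39
σ = (2, 1, 4, 3): 8 + 5 + (-7) + 28 = 34
σ = (2, 3, 1, 4): 8 + 20 + 21 + (-2) = 47
σ = (2, 3, 4, 1): 8 + 20 + (-7) + 26 = 47
σ = (2, 4, 1, 3): 8 + 2 + 21 + 28 = 59
σ = (2, 4, 3, 1): 8 + 2 + 28 + 26 = 64
σ = (3, 1, 2, 4): 29 + 5 + 6 + (-2) = 38
σ = (3, 1, 4, 2): 29 + 5 + (-7) + 22 = 49
σ = (3, 2, 1, 4): 29 + 9 + 21 + (-2) = 57
σ = (3, 2, 4, 1): 29 + 9 + (-7) + 26 = 57
σ = (3, 4, 1, 2): 29 + 2 + 21 + 22 = 74
σ = (3, 4, 2, 1): 29 + 2 + 6 + 26 = 63
σ = (4, 1, 2, 3): (-9) + 5 + 6 + 28 = 30
σ = (4, 1, 3, 2): (-9) + 5 + 28 + 22 = 46
σ = (4, 2, 1, 3): (-9) + 9 + 21 + 28 = 49
σ = (4, 2, 3, 1): (-9) + 9 + 28 + 26 = 54
σ = (4, 3, 1, 2): (-9) + 20 + 21 + 22 = 54
σ = (4, 3, 2, 1): (-9) + 20 + 6 + 26 = 43
Optimal value attained by: σ = (1, 4, 3, 2).
Answer: det⊕(A) = 77; verdict: NONSINGULAR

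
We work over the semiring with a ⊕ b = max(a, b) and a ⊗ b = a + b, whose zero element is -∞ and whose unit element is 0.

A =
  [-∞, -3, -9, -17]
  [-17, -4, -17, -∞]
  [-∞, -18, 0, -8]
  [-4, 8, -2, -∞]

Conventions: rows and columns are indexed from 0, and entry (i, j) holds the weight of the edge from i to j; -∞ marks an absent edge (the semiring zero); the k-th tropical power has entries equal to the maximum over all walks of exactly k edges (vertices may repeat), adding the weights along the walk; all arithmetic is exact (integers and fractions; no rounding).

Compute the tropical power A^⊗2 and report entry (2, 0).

A^⊗2:
  [-20, -7, -9, -17]
  [-21, -8, -17, -25]
  [-12, 0, 0, -8]
  [-9, 4, -2, -10]
Key observation: the optimum is the walk 2->3->0, with weight (-8) + (-4) = -12.
Optimal value attained by: walk 2->3->0.
Answer: (A^⊗2)[2][0] = -12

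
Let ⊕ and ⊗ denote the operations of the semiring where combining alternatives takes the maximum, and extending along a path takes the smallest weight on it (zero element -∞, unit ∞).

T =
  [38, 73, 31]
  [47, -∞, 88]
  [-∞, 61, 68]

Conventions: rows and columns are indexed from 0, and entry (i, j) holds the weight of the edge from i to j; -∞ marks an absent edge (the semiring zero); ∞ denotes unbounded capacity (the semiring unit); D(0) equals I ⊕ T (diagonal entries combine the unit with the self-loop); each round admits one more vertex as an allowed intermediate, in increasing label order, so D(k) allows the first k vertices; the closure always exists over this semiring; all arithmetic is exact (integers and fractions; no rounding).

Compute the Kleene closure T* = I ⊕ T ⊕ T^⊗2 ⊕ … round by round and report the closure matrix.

D(0):
  [∞, 73, 31]
  [47, ∞, 88]
  [-∞, 61, ∞]
D(1):
  [∞, 73, 31]
  [47, ∞, 88]
  [-∞, 61, ∞]
D(2):
  [∞, 73, 73]
  [47, ∞, 88]
  [47, 61, ∞]
D(3):
  [∞, 73, 73]
  [47, ∞, 88]
  [47, 61, ∞]
Answer: T* = [[∞, 73, 73], [47, ∞, 88], [47, 61, ∞]]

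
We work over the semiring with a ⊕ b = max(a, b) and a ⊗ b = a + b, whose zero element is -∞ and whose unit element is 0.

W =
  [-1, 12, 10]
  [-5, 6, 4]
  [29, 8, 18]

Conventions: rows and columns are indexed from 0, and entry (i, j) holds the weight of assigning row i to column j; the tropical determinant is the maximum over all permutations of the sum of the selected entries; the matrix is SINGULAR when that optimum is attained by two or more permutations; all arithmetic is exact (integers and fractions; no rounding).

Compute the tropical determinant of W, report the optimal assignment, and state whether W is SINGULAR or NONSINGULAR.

σ = (0, 1, 2): (-1) + 6 + 18 = 23
σ = (0, 2, 1): (-1) + 4 + 8 = 11
σ = (1, 0, 2): 12 + (-5) + 18 = 25
σ = (1, 2, 0): 12 + 4 + 29 = 45
σ = (2, 0, 1): 10 + (-5) + 8 = 13
σ = (2, 1, 0): 10 + 6 + 29 = 45
Optimal value attained by: σ = (1, 2, 0).
Answer: det⊕(W) = 45; verdict: SINGULAR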